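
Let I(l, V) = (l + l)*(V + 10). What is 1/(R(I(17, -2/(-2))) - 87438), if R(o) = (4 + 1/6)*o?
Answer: -3/257639 ≈ -1.1644e-5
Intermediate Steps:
I(l, V) = 2*l*(10 + V) (I(l, V) = (2*l)*(10 + V) = 2*l*(10 + V))
R(o) = 25*o/6 (R(o) = (4 + ⅙)*o = 25*o/6)
1/(R(I(17, -2/(-2))) - 87438) = 1/(25*(2*17*(10 - 2/(-2)))/6 - 87438) = 1/(25*(2*17*(10 - ½*(-2)))/6 - 87438) = 1/(25*(2*17*(10 + 1))/6 - 87438) = 1/(25*(2*17*11)/6 - 87438) = 1/((25/6)*374 - 87438) = 1/(4675/3 - 87438) = 1/(-257639/3) = -3/257639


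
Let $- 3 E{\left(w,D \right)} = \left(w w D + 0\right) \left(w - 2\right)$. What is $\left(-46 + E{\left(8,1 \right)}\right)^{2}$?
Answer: $30276$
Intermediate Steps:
$E{\left(w,D \right)} = - \frac{D w^{2} \left(-2 + w\right)}{3}$ ($E{\left(w,D \right)} = - \frac{\left(w w D + 0\right) \left(w - 2\right)}{3} = - \frac{\left(w^{2} D + 0\right) \left(-2 + w\right)}{3} = - \frac{\left(D w^{2} + 0\right) \left(-2 + w\right)}{3} = - \frac{D w^{2} \left(-2 + w\right)}{3}$)
$\left(-46 + E{\left(8,1 \right)}\right)^{2} = \left(-46 + \frac{1}{3} \cdot 1 \cdot 8^{2} \left(2 - 8\right)\right)^{2} = \left(-46 + \frac{1}{3} \cdot 1 \cdot 64 \left(2 - 8\right)\right)^{2} = \left(-46 + \frac{1}{3} \cdot 1 \cdot 64 \left(-6\right)\right)^{2} = \left(-46 - 128\right)^{2} = \left(-174\right)^{2} = 30276$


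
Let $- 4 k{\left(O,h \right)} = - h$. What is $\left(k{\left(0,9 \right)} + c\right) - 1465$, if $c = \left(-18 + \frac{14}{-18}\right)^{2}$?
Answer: $- \frac{359687}{324} \approx -1110.1$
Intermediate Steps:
$k{\left(O,h \right)} = \frac{h}{4}$ ($k{\left(O,h \right)} = - \frac{\left(-1\right) h}{4} = \frac{h}{4}$)
$c = \frac{28561}{81}$ ($c = \left(-18 + 14 \left(- \frac{1}{18}\right)\right)^{2} = \left(-18 - \frac{7}{9}\right)^{2} = \left(- \frac{169}{9}\right)^{2} = \frac{28561}{81} \approx 352.6$)
$\left(k{\left(0,9 \right)} + c\right) - 1465 = \left(\frac{1}{4} \cdot 9 + \frac{28561}{81}\right) - 1465 = \left(\frac{9}{4} + \frac{28561}{81}\right) - 1465 = \frac{114973}{324} - 1465 = - \frac{359687}{324}$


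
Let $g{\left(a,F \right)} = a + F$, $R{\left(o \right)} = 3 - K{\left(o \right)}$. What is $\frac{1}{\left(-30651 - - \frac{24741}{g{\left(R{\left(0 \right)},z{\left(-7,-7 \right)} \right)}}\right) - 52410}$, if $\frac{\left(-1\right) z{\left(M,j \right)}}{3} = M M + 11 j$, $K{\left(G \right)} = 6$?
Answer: $- \frac{9}{744800} \approx -1.2084 \cdot 10^{-5}$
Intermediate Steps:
$z{\left(M,j \right)} = - 33 j - 3 M^{2}$ ($z{\left(M,j \right)} = - 3 \left(M M + 11 j\right) = - 3 \left(M^{2} + 11 j\right) = - 33 j - 3 M^{2}$)
$R{\left(o \right)} = -3$ ($R{\left(o \right)} = 3 - 6 = -3$)
$g{\left(a,F \right)} = F + a$
$\frac{1}{\left(-30651 - - \frac{24741}{g{\left(R{\left(0 \right)},z{\left(-7,-7 \right)} \right)}}\right) - 52410} = \frac{1}{\left(-30651 - - \frac{24741}{\left(\left(-33\right) \left(-7\right) - 3 \left(-7\right)^{2}\right) - 3}\right) - 52410} = \frac{1}{\left(-30651 - - \frac{24741}{\left(231 - 147\right) - 3}\right) - 52410} = \frac{1}{\left(-30651 - - \frac{24741}{84 - 3}\right) - 52410} = \frac{1}{\left(-30651 - - \frac{24741}{81}\right) - 52410} = \frac{1}{\left(-30651 - \left(-24741\right) \frac{1}{81}\right) - 52410} = \frac{1}{\left(-30651 - - \frac{2749}{9}\right) - 52410} = \frac{1}{\left(-30651 + \frac{2749}{9}\right) - 52410} = \frac{1}{- \frac{273110}{9} - 52410} = \frac{1}{- \frac{744800}{9}} = - \frac{9}{744800}$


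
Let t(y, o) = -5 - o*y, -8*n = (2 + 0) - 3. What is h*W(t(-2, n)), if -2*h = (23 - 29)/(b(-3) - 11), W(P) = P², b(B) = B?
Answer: -1083/224 ≈ -4.8348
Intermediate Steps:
n = ⅛ (n = -((2 + 0) - 3)/8 = -(2 - 3)/8 = -⅛*(-1) = ⅛ ≈ 0.12500)
t(y, o) = -5 - o*y
h = -3/14 (h = -(23 - 29)/(2*(-3 - 11)) = -(-3)/(-14) = -(-3)*(-1)/14 = -½*3/7 = -3/14 ≈ -0.21429)
h*W(t(-2, n)) = -3*(-5 - 1*⅛*(-2))²/14 = -3*(-5 + ¼)²/14 = -3*(-19/4)²/14 = -3/14*361/16 = -1083/224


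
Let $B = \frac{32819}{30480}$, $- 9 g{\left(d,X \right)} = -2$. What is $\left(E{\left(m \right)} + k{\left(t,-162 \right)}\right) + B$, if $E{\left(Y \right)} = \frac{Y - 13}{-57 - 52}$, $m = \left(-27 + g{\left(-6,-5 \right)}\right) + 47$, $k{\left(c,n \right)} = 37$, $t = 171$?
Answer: $\frac{378848933}{9966960} \approx 38.01$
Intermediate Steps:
$g{\left(d,X \right)} = \frac{2}{9}$ ($g{\left(d,X \right)} = \left(- \frac{1}{9}\right) \left(-2\right) = \frac{2}{9}$)
$B = \frac{32819}{30480}$ ($B = 32819 \cdot \frac{1}{30480} = \frac{32819}{30480} \approx 1.0767$)
$m = \frac{182}{9}$ ($m = \left(-27 + \frac{2}{9}\right) + 47 = - \frac{241}{9} + 47 = \frac{182}{9} \approx 20.222$)
$E{\left(Y \right)} = \frac{13}{109} - \frac{Y}{109}$ ($E{\left(Y \right)} = \frac{-13 + Y}{-109} = \left(-13 + Y\right) \left(- \frac{1}{109}\right) = \frac{13}{109} - \frac{Y}{109}$)
$\left(E{\left(m \right)} + k{\left(t,-162 \right)}\right) + B = \left(\left(\frac{13}{109} - \frac{182}{981}\right) + 37\right) + \frac{32819}{30480} = \left(- \frac{65}{981} + 37\right) + \frac{32819}{30480} = \frac{36232}{981} + \frac{32819}{30480} = \frac{378848933}{9966960}$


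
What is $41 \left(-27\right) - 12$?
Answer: $-1119$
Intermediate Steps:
$41 \left(-27\right) - 12 = -1107 + \left(-23 + 11\right) = -1107 - 12 = -1119$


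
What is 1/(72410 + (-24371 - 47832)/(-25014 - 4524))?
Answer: 29538/2138918783 ≈ 1.3810e-5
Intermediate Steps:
1/(72410 + (-24371 - 47832)/(-25014 - 4524)) = 1/(72410 - 72203/(-29538)) = 1/(72410 - 72203*(-1/29538)) = 1/(72410 + 72203/29538) = 1/(2138918783/29538) = 29538/2138918783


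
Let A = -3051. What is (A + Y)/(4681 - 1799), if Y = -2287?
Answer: -2669/1441 ≈ -1.8522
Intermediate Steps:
(A + Y)/(4681 - 1799) = (-3051 - 2287)/(4681 - 1799) = -5338/2882 = -5338*1/2882 = -2669/1441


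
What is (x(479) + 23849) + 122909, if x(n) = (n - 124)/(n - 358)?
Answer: 17758073/121 ≈ 1.4676e+5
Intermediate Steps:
x(n) = (-124 + n)/(-358 + n)
(x(479) + 23849) + 122909 = ((-124 + 479)/(-358 + 479) + 23849) + 122909 = (355/121 + 23849) + 122909 = 2886084/121 + 122909 = 17758073/121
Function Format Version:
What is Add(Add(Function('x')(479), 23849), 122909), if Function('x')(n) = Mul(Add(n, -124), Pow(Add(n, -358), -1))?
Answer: Rational(17758073, 121) ≈ 1.4676e+5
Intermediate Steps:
Function('x')(n) = Mul(Pow(Add(-358, n), -1), Add(-124, n)) (Function('x')(n) = Mul(Add(-124, n), Pow(Add(-358, n), -1)) = Mul(Pow(Add(-358, n), -1), Add(-124, n)))
Add(Add(Function('x')(479), 23849), 122909) = Add(Add(Mul(Pow(Add(-358, 479), -1), Add(-124, 479)), 23849), 122909) = Add(Add(Mul(Pow(121, -1), 355), 23849), 122909) = Add(Add(Mul(Rational(1, 121), 355), 23849), 122909) = Add(Add(Rational(355, 121), 23849), 122909) = Add(Rational(2886084, 121), 122909) = Rational(17758073, 121)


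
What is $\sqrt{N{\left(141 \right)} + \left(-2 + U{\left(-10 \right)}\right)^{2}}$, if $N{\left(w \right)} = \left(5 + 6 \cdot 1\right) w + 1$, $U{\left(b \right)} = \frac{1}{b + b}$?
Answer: $\frac{\sqrt{622481}}{20} \approx 39.449$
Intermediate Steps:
$U{\left(b \right)} = \frac{1}{2 b}$
$N{\left(w \right)} = 1 + 11 w$ ($N{\left(w \right)} = \left(5 + 6\right) w + 1 = 11 w + 1 = 1 + 11 w$)
$\sqrt{N{\left(141 \right)} + \left(-2 + U{\left(-10 \right)}\right)^{2}} = \sqrt{\left(1 + 11 \cdot 141\right) + \left(-2 + \frac{1}{2 \left(-10\right)}\right)^{2}} = \sqrt{\left(1 + 1551\right) + \left(-2 + \frac{1}{2} \left(- \frac{1}{10}\right)\right)^{2}} = \sqrt{1552 + \left(-2 - \frac{1}{20}\right)^{2}} = \sqrt{1552 + \left(- \frac{41}{20}\right)^{2}} = \sqrt{1552 + \frac{1681}{400}} = \sqrt{\frac{622481}{400}} = \frac{\sqrt{622481}}{20}$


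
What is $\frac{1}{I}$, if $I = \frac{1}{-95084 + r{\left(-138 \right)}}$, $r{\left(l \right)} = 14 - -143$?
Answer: $-94927$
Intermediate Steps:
$r{\left(l \right)} = 157$ ($r{\left(l \right)} = 14 + 143 = 157$)
$I = - \frac{1}{94927}$ ($I = \frac{1}{-95084 + 157} = \frac{1}{-94927} = - \frac{1}{94927} \approx -1.0534 \cdot 10^{-5}$)
$\frac{1}{I} = \frac{1}{- \frac{1}{94927}} = -94927$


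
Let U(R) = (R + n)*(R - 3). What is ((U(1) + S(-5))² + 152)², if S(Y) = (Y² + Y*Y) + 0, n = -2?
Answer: 8156736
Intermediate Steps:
S(Y) = 2*Y² (S(Y) = (Y² + Y²) + 0 = 2*Y² + 0 = 2*Y²)
U(R) = (-3 + R)*(-2 + R) (U(R) = (R - 2)*(R - 3) = (-2 + R)*(-3 + R) = (-3 + R)*(-2 + R))
((U(1) + S(-5))² + 152)² = (((6 + 1² - 5*1) + 2*(-5)²)² + 152)² = (((6 + 1 - 5) + 2*25)² + 152)² = ((2 + 50)² + 152)² = (52² + 152)² = (2704 + 152)² = 2856² = 8156736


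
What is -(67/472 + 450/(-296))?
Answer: 24071/17464 ≈ 1.3783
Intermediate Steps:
-(67/472 + 450/(-296)) = -(67*(1/472) + 450*(-1/296)) = -(67/472 - 225/148) = -1*(-24071/17464) = 24071/17464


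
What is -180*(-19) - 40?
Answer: 3380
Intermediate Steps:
-180*(-19) - 40 = -45*(-76) - 40 = 3420 - 40 = 3380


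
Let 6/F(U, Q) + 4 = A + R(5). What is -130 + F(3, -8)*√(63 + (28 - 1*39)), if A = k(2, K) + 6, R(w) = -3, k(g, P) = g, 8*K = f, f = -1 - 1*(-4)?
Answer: -130 + 12*√13 ≈ -86.733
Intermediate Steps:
f = 3 (f = -1 + 4 = 3)
K = 3/8 (K = (⅛)*3 = 3/8 ≈ 0.37500)
A = 8 (A = 2 + 6 = 8)
F(U, Q) = 6 (F(U, Q) = 6/(-4 + (8 - 3)) = 6/(-4 + 5) = 6/1 = 6*1 = 6)
-130 + F(3, -8)*√(63 + (28 - 1*39)) = -130 + 6*√(63 + (28 - 1*39)) = -130 + 6*√(63 + (28 - 39)) = -130 + 6*√(63 - 11) = -130 + 6*√52 = -130 + 6*(2*√13) = -130 + 12*√13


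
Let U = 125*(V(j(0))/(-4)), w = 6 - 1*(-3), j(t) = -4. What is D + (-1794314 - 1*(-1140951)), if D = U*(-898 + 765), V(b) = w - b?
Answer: -2397327/4 ≈ -5.9933e+5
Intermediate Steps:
w = 9 (w = 6 + 3 = 9)
V(b) = 9 - b
U = -1625/4 (U = 125*((9 - 1*(-4))/(-4)) = 125*((9 + 4)*(-¼)) = 125*(13*(-¼)) = 125*(-13/4) = -1625/4 ≈ -406.25)
D = 216125/4 (D = -1625*(-898 + 765)/4 = -1625/4*(-133) = 216125/4 ≈ 54031.)
D + (-1794314 - 1*(-1140951)) = 216125/4 + (-1794314 - 1*(-1140951)) = 216125/4 + (-1794314 + 1140951) = 216125/4 - 653363 = -2397327/4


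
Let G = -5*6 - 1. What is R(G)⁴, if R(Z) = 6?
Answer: 1296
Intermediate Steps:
G = -31 (G = -30 - 1 = -31)
R(G)⁴ = 6⁴ = 1296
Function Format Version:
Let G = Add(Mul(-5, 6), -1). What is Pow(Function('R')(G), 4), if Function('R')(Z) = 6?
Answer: 1296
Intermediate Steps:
G = -31 (G = Add(-30, -1) = -31)
Pow(Function('R')(G), 4) = Pow(6, 4) = 1296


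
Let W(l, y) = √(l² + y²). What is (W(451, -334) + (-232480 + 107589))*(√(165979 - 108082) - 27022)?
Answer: (27022 - 3*√6433)*(124891 - √314957) ≈ 3.3297e+9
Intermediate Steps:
(W(451, -334) + (-232480 + 107589))*(√(165979 - 108082) - 27022) = (√(451² + (-334)²) + (-232480 + 107589))*(√(165979 - 108082) - 27022) = (√(203401 + 111556) - 124891)*(√57897 - 27022) = (√314957 - 124891)*(3*√6433 - 27022) = (-124891 + √314957)*(-27022 + 3*√6433)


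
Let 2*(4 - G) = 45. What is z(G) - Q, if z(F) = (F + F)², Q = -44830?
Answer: 46199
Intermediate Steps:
G = -37/2 (G = 4 - ½*45 = 4 - 45/2 = -37/2 ≈ -18.500)
z(F) = 4*F² (z(F) = (2*F)² = 4*F²)
z(G) - Q = 4*(-37/2)² - 1*(-44830) = 4*(1369/4) + 44830 = 1369 + 44830 = 46199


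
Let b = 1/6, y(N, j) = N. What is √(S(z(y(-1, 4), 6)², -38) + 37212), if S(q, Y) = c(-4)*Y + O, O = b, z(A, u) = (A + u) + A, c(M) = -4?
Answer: √1345110/6 ≈ 193.30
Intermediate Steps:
b = ⅙ ≈ 0.16667
z(A, u) = u + 2*A
O = ⅙ ≈ 0.16667
S(q, Y) = ⅙ - 4*Y (S(q, Y) = -4*Y + ⅙ = ⅙ - 4*Y)
√(S(z(y(-1, 4), 6)², -38) + 37212) = √((⅙ - 4*(-38)) + 37212) = √((⅙ + 152) + 37212) = √(913/6 + 37212) = √(224185/6) = √1345110/6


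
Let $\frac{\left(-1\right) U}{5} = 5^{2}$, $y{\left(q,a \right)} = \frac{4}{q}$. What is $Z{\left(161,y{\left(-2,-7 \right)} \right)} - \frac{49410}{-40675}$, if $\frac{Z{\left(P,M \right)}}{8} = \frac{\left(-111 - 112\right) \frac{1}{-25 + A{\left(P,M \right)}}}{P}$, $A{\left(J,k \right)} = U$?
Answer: $\frac{25316314}{19646025} \approx 1.2886$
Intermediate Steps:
$U = -125$ ($U = - 5 \cdot 5^{2} = \left(-5\right) 25 = -125$)
$A{\left(J,k \right)} = -125$
$Z{\left(P,M \right)} = \frac{892}{75 P}$ ($Z{\left(P,M \right)} = 8 \frac{\left(-111 - 112\right) \frac{1}{-25 - 125}}{P} = 8 \frac{\left(-223\right) \frac{1}{-150}}{P} = 8 \frac{\left(-223\right) \left(- \frac{1}{150}\right)}{P} = 8 \frac{223}{150 P} = \frac{892}{75 P}$)
$Z{\left(161,y{\left(-2,-7 \right)} \right)} - \frac{49410}{-40675} = \frac{892}{75 \cdot 161} - \frac{49410}{-40675} = \frac{892}{75} \cdot \frac{1}{161} - - \frac{9882}{8135} = \frac{892}{12075} + \frac{9882}{8135} = \frac{25316314}{19646025}$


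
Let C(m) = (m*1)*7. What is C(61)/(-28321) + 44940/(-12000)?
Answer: -21297829/5664200 ≈ -3.7601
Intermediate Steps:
C(m) = 7*m (C(m) = m*7 = 7*m)
C(61)/(-28321) + 44940/(-12000) = (7*61)/(-28321) + 44940/(-12000) = 427*(-1/28321) + 44940*(-1/12000) = -427/28321 - 749/200 = -21297829/5664200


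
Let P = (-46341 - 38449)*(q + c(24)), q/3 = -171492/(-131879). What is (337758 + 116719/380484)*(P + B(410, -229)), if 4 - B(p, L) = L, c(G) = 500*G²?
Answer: -413867272002905953977412703/50177849436 ≈ -8.2480e+15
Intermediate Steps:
q = 514476/131879 (q = 3*(-171492/(-131879)) = 3*(-171492*(-1/131879)) = 3*(171492/131879) = 514476/131879 ≈ 3.9011)
B(p, L) = 4 - L
P = -3220465500500040/131879 (P = (-46341 - 38449)*(514476/131879 + 500*24²) = -84790*(514476/131879 + 500*576) = -84790*(514476/131879 + 288000) = -84790*37981666476/131879 = -3220465500500040/131879 ≈ -2.4420e+10)
(337758 + 116719/380484)*(P + B(410, -229)) = (337758 + 116719/380484)*(-3220465500500040/131879 + (4 - 1*(-229))) = (337758 + 116719*(1/380484))*(-3220465500500040/131879 + (4 + 229)) = (337758 + 116719/380484)*(-3220465500500040/131879 + 233) = (128511631591/380484)*(-3220465469772233/131879) = -413867272002905953977412703/50177849436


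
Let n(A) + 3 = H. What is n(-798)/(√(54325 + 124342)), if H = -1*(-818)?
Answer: 815*√178667/178667 ≈ 1.9281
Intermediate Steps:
H = 818
n(A) = 815 (n(A) = -3 + 818 = 815)
n(-798)/(√(54325 + 124342)) = 815/(√(54325 + 124342)) = 815/(√178667) = 815*(√178667/178667) = 815*√178667/178667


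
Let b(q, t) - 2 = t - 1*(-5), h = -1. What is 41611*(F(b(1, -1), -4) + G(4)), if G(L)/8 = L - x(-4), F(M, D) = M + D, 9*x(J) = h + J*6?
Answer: 21055166/9 ≈ 2.3395e+6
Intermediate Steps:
b(q, t) = 7 + t (b(q, t) = 2 + (t - 1*(-5)) = 2 + (t + 5) = 2 + (5 + t) = 7 + t)
x(J) = -⅑ + 2*J/3 (x(J) = (-1 + J*6)/9 = (-1 + 6*J)/9 = -⅑ + 2*J/3)
F(M, D) = D + M
G(L) = 200/9 + 8*L (G(L) = 8*(L - (-⅑ + (⅔)*(-4))) = 8*(L - (-⅑ - 8/3)) = 8*(L - 1*(-25/9)) = 8*(L + 25/9) = 8*(25/9 + L) = 200/9 + 8*L)
41611*(F(b(1, -1), -4) + G(4)) = 41611*((-4 + (7 - 1)) + (200/9 + 8*4)) = 41611*((-4 + 6) + (200/9 + 32)) = 41611*(2 + 488/9) = 41611*(506/9) = 21055166/9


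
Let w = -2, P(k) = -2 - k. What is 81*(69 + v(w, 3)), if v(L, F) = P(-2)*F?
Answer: 5589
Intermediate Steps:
v(L, F) = 0 (v(L, F) = (-2 - 1*(-2))*F = (-2 + 2)*F = 0*F = 0)
81*(69 + v(w, 3)) = 81*(69 + 0) = 81*69 = 5589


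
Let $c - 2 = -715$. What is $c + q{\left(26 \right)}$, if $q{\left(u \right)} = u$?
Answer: $-687$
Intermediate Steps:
$c = -713$ ($c = 2 - 715 = -713$)
$c + q{\left(26 \right)} = -713 + 26 = -687$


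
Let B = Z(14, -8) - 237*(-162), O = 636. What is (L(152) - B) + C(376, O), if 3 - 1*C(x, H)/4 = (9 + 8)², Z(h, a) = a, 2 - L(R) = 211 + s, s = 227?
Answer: -39966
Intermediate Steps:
L(R) = -436 (L(R) = 2 - (211 + 227) = 2 - 1*438 = 2 - 438 = -436)
C(x, H) = -1144 (C(x, H) = 12 - 4*(9 + 8)² = 12 - 4*17² = 12 - 4*289 = 12 - 1156 = -1144)
B = 38386 (B = -8 - 237*(-162) = -8 + 38394 = 38386)
(L(152) - B) + C(376, O) = (-436 - 1*38386) - 1144 = (-436 - 38386) - 1144 = -38822 - 1144 = -39966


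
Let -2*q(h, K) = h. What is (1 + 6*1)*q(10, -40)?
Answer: -35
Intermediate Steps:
q(h, K) = -h/2
(1 + 6*1)*q(10, -40) = (1 + 6*1)*(-½*10) = (1 + 6)*(-5) = 7*(-5) = -35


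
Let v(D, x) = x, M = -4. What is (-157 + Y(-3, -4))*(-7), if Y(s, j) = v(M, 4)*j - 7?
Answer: 1260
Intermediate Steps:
Y(s, j) = -7 + 4*j (Y(s, j) = 4*j - 7 = -7 + 4*j)
(-157 + Y(-3, -4))*(-7) = (-157 + (-7 + 4*(-4)))*(-7) = (-157 + (-7 - 16))*(-7) = (-157 - 23)*(-7) = -180*(-7) = 1260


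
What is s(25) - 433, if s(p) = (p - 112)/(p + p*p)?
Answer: -281537/650 ≈ -433.13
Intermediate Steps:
s(p) = (-112 + p)/(p + p²)
s(25) - 433 = (-112 + 25)/(25*(1 + 25)) - 433 = (1/25)*(-87)/26 - 433 = (1/25)*(1/26)*(-87) - 433 = -87/650 - 433 = -281537/650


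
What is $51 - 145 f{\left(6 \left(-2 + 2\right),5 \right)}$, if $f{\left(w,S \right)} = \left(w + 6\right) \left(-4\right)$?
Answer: $3531$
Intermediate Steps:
$f{\left(w,S \right)} = -24 - 4 w$ ($f{\left(w,S \right)} = \left(6 + w\right) \left(-4\right) = -24 - 4 w$)
$51 - 145 f{\left(6 \left(-2 + 2\right),5 \right)} = 51 - 145 \left(-24 - 4 \cdot 6 \left(-2 + 2\right)\right) = 51 - 145 \left(-24 - 4 \cdot 6 \cdot 0\right) = 51 - 145 \left(-24 - 0\right) = 51 - 145 \left(-24 + 0\right) = 51 - -3480 = 51 + 3480 = 3531$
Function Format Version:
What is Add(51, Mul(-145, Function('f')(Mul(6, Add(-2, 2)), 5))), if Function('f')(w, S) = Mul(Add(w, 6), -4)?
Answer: 3531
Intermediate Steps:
Function('f')(w, S) = Add(-24, Mul(-4, w)) (Function('f')(w, S) = Mul(Add(6, w), -4) = Add(-24, Mul(-4, w)))
Add(51, Mul(-145, Function('f')(Mul(6, Add(-2, 2)), 5))) = Add(51, Mul(-145, Add(-24, Mul(-4, Mul(6, Add(-2, 2)))))) = Add(51, Mul(-145, Add(-24, Mul(-4, Mul(6, 0))))) = Add(51, Mul(-145, Add(-24, Mul(-4, 0)))) = Add(51, Mul(-145, Add(-24, 0))) = Add(51, Mul(-145, -24)) = Add(51, 3480) = 3531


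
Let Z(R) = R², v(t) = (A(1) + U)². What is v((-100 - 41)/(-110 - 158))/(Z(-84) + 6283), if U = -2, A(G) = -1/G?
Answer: 9/13339 ≈ 0.00067471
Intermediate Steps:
v(t) = 9 (v(t) = (-1/1 - 2)² = (-1*1 - 2)² = (-1 - 2)² = (-3)² = 9)
v((-100 - 41)/(-110 - 158))/(Z(-84) + 6283) = 9/((-84)² + 6283) = 9/(7056 + 6283) = 9/13339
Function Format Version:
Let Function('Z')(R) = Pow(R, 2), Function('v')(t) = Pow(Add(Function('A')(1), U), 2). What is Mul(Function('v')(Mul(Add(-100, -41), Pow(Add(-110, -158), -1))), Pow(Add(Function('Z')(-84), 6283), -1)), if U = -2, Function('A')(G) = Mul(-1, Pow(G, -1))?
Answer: Rational(9, 13339) ≈ 0.00067471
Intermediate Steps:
Function('v')(t) = 9 (Function('v')(t) = Pow(Add(Mul(-1, Pow(1, -1)), -2), 2) = Pow(Add(Mul(-1, 1), -2), 2) = Pow(Add(-1, -2), 2) = Pow(-3, 2) = 9)
Mul(Function('v')(Mul(Add(-100, -41), Pow(Add(-110, -158), -1))), Pow(Add(Function('Z')(-84), 6283), -1)) = Mul(9, Pow(Add(Pow(-84, 2), 6283), -1)) = Mul(9, Pow(Add(7056, 6283), -1)) = Mul(9, Pow(13339, -1)) = Mul(9, Rational(1, 13339)) = Rational(9, 13339)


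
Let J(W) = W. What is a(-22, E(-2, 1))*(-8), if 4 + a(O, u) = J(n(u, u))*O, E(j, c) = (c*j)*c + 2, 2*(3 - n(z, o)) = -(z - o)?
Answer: 560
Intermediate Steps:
n(z, o) = 3 + z/2 - o/2 (n(z, o) = 3 - (-1)*(z - o)/2 = 3 - (o - z)/2 = 3 + (z/2 - o/2) = 3 + z/2 - o/2)
E(j, c) = 2 + j*c² (E(j, c) = j*c² + 2 = 2 + j*c²)
a(O, u) = -4 + 3*O (a(O, u) = -4 + (3 + u/2 - u/2)*O = -4 + 3*O)
a(-22, E(-2, 1))*(-8) = (-4 + 3*(-22))*(-8) = (-4 - 66)*(-8) = -70*(-8) = 560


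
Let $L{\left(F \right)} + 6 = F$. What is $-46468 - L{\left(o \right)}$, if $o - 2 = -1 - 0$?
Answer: $-46463$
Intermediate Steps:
$o = 1$ ($o = 2 - 1 = 1$)
$L{\left(F \right)} = -6 + F$
$-46468 - L{\left(o \right)} = -46468 - \left(-6 + 1\right) = -46468 - -5 = -46468 + 5 = -46463$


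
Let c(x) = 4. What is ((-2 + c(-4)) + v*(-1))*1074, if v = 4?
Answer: -2148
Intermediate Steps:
((-2 + c(-4)) + v*(-1))*1074 = ((-2 + 4) + 4*(-1))*1074 = (2 - 4)*1074 = -2*1074 = -2148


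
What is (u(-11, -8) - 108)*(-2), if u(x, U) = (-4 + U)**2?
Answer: -72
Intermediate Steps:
(u(-11, -8) - 108)*(-2) = ((-4 - 8)**2 - 108)*(-2) = ((-12)**2 - 108)*(-2) = (144 - 108)*(-2) = 36*(-2) = -72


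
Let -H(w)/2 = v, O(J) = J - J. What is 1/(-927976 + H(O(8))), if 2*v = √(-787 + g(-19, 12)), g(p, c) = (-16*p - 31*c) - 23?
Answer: I/(√878 - 927976*I) ≈ -1.0776e-6 + 3.4409e-11*I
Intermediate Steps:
g(p, c) = -23 - 31*c - 16*p (g(p, c) = (-31*c - 16*p) - 23 = -23 - 31*c - 16*p)
O(J) = 0
v = I*√878/2 (v = √(-787 + (-23 - 31*12 - 16*(-19)))/2 = √(-787 + (-23 - 372 + 304))/2 = √(-787 - 91)/2 = √(-878)/2 = (I*√878)/2 = I*√878/2 ≈ 14.816*I)
H(w) = -I*√878
1/(-927976 + H(O(8))) = 1/(-927976 - I*√878)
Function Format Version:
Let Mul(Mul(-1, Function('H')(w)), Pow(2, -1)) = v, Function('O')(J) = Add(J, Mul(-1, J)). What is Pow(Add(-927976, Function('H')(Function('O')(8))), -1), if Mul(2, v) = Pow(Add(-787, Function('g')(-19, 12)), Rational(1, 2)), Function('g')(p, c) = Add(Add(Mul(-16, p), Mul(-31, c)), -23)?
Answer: Mul(I, Pow(Add(Pow(878, Rational(1, 2)), Mul(-927976, I)), -1)) ≈ Add(-1.0776e-6, Mul(3.4409e-11, I))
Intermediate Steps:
Function('g')(p, c) = Add(-23, Mul(-31, c), Mul(-16, p)) (Function('g')(p, c) = Add(Add(Mul(-31, c), Mul(-16, p)), -23) = Add(-23, Mul(-31, c), Mul(-16, p)))
Function('O')(J) = 0
v = Mul(Rational(1, 2), I, Pow(878, Rational(1, 2))) (v = Mul(Rational(1, 2), Pow(Add(-787, Add(-23, Mul(-31, 12), Mul(-16, -19))), Rational(1, 2))) = Mul(Rational(1, 2), Pow(Add(-787, Add(-23, -372, 304)), Rational(1, 2))) = Mul(Rational(1, 2), Pow(Add(-787, -91), Rational(1, 2))) = Mul(Rational(1, 2), Pow(-878, Rational(1, 2))) = Mul(Rational(1, 2), Mul(I, Pow(878, Rational(1, 2)))) = Mul(Rational(1, 2), I, Pow(878, Rational(1, 2))) ≈ Mul(14.816, I))
Function('H')(w) = Mul(-1, I, Pow(878, Rational(1, 2))) (Function('H')(w) = Mul(-2, Mul(Rational(1, 2), I, Pow(878, Rational(1, 2)))) = Mul(-1, I, Pow(878, Rational(1, 2))))
Pow(Add(-927976, Function('H')(Function('O')(8))), -1) = Pow(Add(-927976, Mul(-1, I, Pow(878, Rational(1, 2)))), -1)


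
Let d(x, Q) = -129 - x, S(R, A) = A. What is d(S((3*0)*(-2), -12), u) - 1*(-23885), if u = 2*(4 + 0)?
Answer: 23768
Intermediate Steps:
u = 8 (u = 2*4 = 8)
d(S((3*0)*(-2), -12), u) - 1*(-23885) = (-129 - 1*(-12)) - 1*(-23885) = (-129 + 12) + 23885 = -117 + 23885 = 23768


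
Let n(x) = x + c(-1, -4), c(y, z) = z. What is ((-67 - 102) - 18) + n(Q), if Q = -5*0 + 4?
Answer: -187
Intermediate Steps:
Q = 4 (Q = 0 + 4 = 4)
n(x) = -4 + x (n(x) = x - 4 = -4 + x)
((-67 - 102) - 18) + n(Q) = ((-67 - 102) - 18) + (-4 + 4) = (-169 - 18) + 0 = -187 + 0 = -187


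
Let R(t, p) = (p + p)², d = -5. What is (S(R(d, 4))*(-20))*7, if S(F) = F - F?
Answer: 0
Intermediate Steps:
R(t, p) = 4*p² (R(t, p) = (2*p)² = 4*p²)
S(F) = 0
(S(R(d, 4))*(-20))*7 = (0*(-20))*7 = 0*7 = 0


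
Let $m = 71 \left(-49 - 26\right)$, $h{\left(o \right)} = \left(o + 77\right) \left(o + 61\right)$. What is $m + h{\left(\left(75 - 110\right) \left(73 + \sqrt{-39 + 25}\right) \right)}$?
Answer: $6157657 + 174020 i \sqrt{14} \approx 6.1577 \cdot 10^{6} + 6.5112 \cdot 10^{5} i$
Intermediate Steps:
$h{\left(o \right)} = \left(61 + o\right) \left(77 + o\right)$ ($h{\left(o \right)} = \left(77 + o\right) \left(61 + o\right) = \left(61 + o\right) \left(77 + o\right)$)
$m = -5325$ ($m = 71 \left(-49 - 26\right) = 71 \left(-75\right) = -5325$)
$m + h{\left(\left(75 - 110\right) \left(73 + \sqrt{-39 + 25}\right) \right)} = -5325 + \left(4697 + \left(\left(75 - 110\right) \left(73 + \sqrt{-39 + 25}\right)\right)^{2} + 138 \left(75 - 110\right) \left(73 + \sqrt{-39 + 25}\right)\right) = -5325 + \left(4697 + \left(- 35 \left(73 + \sqrt{-14}\right)\right)^{2} + 138 \left(- 35 \left(73 + \sqrt{-14}\right)\right)\right) = -5325 + \left(4697 + \left(- 35 \left(73 + i \sqrt{14}\right)\right)^{2} + 138 \left(- 35 \left(73 + i \sqrt{14}\right)\right)\right) = -5325 + \left(4697 + \left(-2555 - 35 i \sqrt{14}\right)^{2} + 138 \left(-2555 - 35 i \sqrt{14}\right)\right) = -5325 + \left(4697 + \left(-2555 - 35 i \sqrt{14}\right)^{2} - \left(352590 + 4830 i \sqrt{14}\right)\right) = -5325 - \left(347893 - \left(-2555 - 35 i \sqrt{14}\right)^{2} + 4830 i \sqrt{14}\right) = -353218 + \left(-2555 - 35 i \sqrt{14}\right)^{2} - 4830 i \sqrt{14}$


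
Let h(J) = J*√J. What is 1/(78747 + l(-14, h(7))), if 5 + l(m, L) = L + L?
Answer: 39371/3100150596 - 7*√7/3100150596 ≈ 1.2694e-5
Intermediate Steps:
h(J) = J^(3/2)
l(m, L) = -5 + 2*L (l(m, L) = -5 + (L + L) = -5 + 2*L)
1/(78747 + l(-14, h(7))) = 1/(78747 + (-5 + 2*7^(3/2))) = 1/(78747 + (-5 + 2*(7*√7))) = 1/(78747 + (-5 + 14*√7)) = 1/(78742 + 14*√7)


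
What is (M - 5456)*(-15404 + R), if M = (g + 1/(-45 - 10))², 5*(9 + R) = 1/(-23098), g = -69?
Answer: 1864407376006432/174678625 ≈ 1.0673e+7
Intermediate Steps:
R = -1039411/115490 (R = -9 + (⅕)/(-23098) = -9 + (⅕)*(-1/23098) = -9 - 1/115490 = -1039411/115490 ≈ -9.0000)
M = 14409616/3025 (M = (-69 + 1/(-45 - 10))² = (-69 + 1/(-55))² = (-69 - 1/55)² = (-3796/55)² = 14409616/3025 ≈ 4763.5)
(M - 5456)*(-15404 + R) = (14409616/3025 - 5456)*(-15404 - 1039411/115490) = -2094784/3025*(-1780047371/115490) = 1864407376006432/174678625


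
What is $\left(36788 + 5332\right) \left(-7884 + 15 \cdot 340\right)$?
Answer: $-117262080$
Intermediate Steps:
$\left(36788 + 5332\right) \left(-7884 + 15 \cdot 340\right) = 42120 \left(-7884 + 5100\right) = 42120 \left(-2784\right) = -117262080$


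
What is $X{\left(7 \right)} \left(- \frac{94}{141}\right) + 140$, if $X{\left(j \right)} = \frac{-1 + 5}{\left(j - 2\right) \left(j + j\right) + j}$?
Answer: $\frac{32332}{231} \approx 139.97$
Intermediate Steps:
$X{\left(j \right)} = \frac{4}{j + 2 j \left(-2 + j\right)}$ ($X{\left(j \right)} = \frac{4}{\left(-2 + j\right) 2 j + j} = \frac{4}{2 j \left(-2 + j\right) + j} = \frac{4}{j + 2 j \left(-2 + j\right)}$)
$X{\left(7 \right)} \left(- \frac{94}{141}\right) + 140 = \frac{4}{7 \left(-3 + 2 \cdot 7\right)} \left(- \frac{94}{141}\right) + 140 = 4 \cdot \frac{1}{7} \frac{1}{-3 + 14} \left(\left(-94\right) \frac{1}{141}\right) + 140 = 4 \cdot \frac{1}{7} \cdot \frac{1}{11} \left(- \frac{2}{3}\right) + 140 = \frac{4}{77} \left(- \frac{2}{3}\right) + 140 = - \frac{8}{231} + 140 = \frac{32332}{231}$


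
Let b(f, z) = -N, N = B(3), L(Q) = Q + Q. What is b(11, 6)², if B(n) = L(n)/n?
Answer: 4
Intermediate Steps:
L(Q) = 2*Q
B(n) = 2 (B(n) = (2*n)/n = 2)
N = 2
b(f, z) = -2 (b(f, z) = -1*2 = -2)
b(11, 6)² = (-2)² = 4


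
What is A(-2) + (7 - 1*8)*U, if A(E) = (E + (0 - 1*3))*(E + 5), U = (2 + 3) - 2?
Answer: -18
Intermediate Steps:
U = 3 (U = 5 - 2 = 3)
A(E) = (-3 + E)*(5 + E) (A(E) = (E + (0 - 3))*(5 + E) = (E - 3)*(5 + E) = (-3 + E)*(5 + E))
A(-2) + (7 - 1*8)*U = (-15 + (-2)² + 2*(-2)) + (7 - 1*8)*3 = (-15 + 4 - 4) + (7 - 8)*3 = -15 - 1*3 = -15 - 3 = -18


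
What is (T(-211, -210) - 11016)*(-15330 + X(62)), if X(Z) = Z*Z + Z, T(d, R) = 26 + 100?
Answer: 124407360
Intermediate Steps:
T(d, R) = 126
X(Z) = Z + Z**2 (X(Z) = Z**2 + Z = Z + Z**2)
(T(-211, -210) - 11016)*(-15330 + X(62)) = (126 - 11016)*(-15330 + 62*(1 + 62)) = -10890*(-15330 + 62*63) = -10890*(-15330 + 3906) = -10890*(-11424) = 124407360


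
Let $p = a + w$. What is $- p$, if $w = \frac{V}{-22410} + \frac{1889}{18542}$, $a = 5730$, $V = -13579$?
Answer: $- \frac{595314838727}{103881555} \approx -5730.7$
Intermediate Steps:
$w = \frac{73528577}{103881555}$ ($w = - \frac{13579}{-22410} + \frac{1889}{18542} = \left(-13579\right) \left(- \frac{1}{22410}\right) + 1889 \cdot \frac{1}{18542} = \frac{13579}{22410} + \frac{1889}{18542} = \frac{73528577}{103881555} \approx 0.70781$)
$p = \frac{595314838727}{103881555}$ ($p = 5730 + \frac{73528577}{103881555} = \frac{595314838727}{103881555} \approx 5730.7$)
$- p = \left(-1\right) \frac{595314838727}{103881555} = - \frac{595314838727}{103881555}$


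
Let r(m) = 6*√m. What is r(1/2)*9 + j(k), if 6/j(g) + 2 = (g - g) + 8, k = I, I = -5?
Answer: 1 + 27*√2 ≈ 39.184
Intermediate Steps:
k = -5
j(g) = 1 (j(g) = 6/(-2 + ((g - g) + 8)) = 6/(-2 + (0 + 8)) = 6/(-2 + 8) = 6/6 = 6*(⅙) = 1)
r(1/2)*9 + j(k) = (6*√(1/2))*9 + 1 = (6*√(½))*9 + 1 = (6*(√2/2))*9 + 1 = (3*√2)*9 + 1 = 27*√2 + 1 = 1 + 27*√2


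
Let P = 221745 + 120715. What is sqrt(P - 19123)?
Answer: sqrt(323337) ≈ 568.63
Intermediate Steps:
P = 342460
sqrt(P - 19123) = sqrt(342460 - 19123) = sqrt(323337)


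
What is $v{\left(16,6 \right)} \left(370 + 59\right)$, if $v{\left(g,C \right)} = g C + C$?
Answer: $43758$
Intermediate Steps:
$v{\left(g,C \right)} = C + C g$ ($v{\left(g,C \right)} = C g + C = C + C g$)
$v{\left(16,6 \right)} \left(370 + 59\right) = 6 \left(1 + 16\right) \left(370 + 59\right) = 6 \cdot 17 \cdot 429 = 102 \cdot 429 = 43758$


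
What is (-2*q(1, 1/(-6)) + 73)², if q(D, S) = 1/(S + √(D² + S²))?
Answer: 47561/9 - 436*√37/9 ≈ 4989.9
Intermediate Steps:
(-2*q(1, 1/(-6)) + 73)² = (-2/(1/(-6) + √(1² + (1/(-6))²)) + 73)² = (-2/(-⅙ + √(1 + (-⅙)²)) + 73)² = (-2/(-⅙ + √(1 + 1/36)) + 73)² = (-2/(-⅙ + √(37/36)) + 73)² = (-2/(-⅙ + √37/6) + 73)² = (73 - 2/(-⅙ + √37/6))²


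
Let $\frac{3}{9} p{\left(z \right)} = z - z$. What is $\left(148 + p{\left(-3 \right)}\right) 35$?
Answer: $5180$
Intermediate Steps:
$p{\left(z \right)} = 0$ ($p{\left(z \right)} = 3 \left(z - z\right) = 3 \cdot 0 = 0$)
$\left(148 + p{\left(-3 \right)}\right) 35 = \left(148 + 0\right) 35 = 148 \cdot 35 = 5180$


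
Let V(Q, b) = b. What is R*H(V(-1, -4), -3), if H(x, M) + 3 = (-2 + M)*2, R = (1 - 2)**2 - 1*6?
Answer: 65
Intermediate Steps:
R = -5 (R = (-1)**2 - 6 = 1 - 6 = -5)
H(x, M) = -7 + 2*M (H(x, M) = -3 + (-2 + M)*2 = -3 + (-4 + 2*M) = -7 + 2*M)
R*H(V(-1, -4), -3) = -5*(-7 + 2*(-3)) = -5*(-7 - 6) = -5*(-13) = 65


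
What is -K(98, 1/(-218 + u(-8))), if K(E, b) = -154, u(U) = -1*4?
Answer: 154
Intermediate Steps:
u(U) = -4
-K(98, 1/(-218 + u(-8))) = -1*(-154) = 154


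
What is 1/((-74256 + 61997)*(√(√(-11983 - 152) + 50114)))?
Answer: -1/(12259*√(50114 + I*√12135)) ≈ -3.6439e-7 + 4.0049e-10*I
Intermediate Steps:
1/((-74256 + 61997)*(√(√(-11983 - 152) + 50114))) = 1/((-12259)*(√(√(-12135) + 50114))) = -1/(12259*√(I*√12135 + 50114)) = -1/(12259*√(50114 + I*√12135))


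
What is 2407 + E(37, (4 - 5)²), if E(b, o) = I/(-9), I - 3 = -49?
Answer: 21709/9 ≈ 2412.1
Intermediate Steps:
I = -46 (I = 3 - 49 = -46)
E(b, o) = 46/9 (E(b, o) = -46/(-9) = -46*(-⅑) = 46/9)
2407 + E(37, (4 - 5)²) = 2407 + 46/9 = 21709/9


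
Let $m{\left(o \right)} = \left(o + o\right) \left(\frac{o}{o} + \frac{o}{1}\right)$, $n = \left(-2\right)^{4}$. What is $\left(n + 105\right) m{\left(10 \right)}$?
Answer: $26620$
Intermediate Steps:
$n = 16$
$m{\left(o \right)} = 2 o \left(1 + o\right)$ ($m{\left(o \right)} = 2 o \left(1 + o 1\right) = 2 o \left(1 + o\right)$)
$\left(n + 105\right) m{\left(10 \right)} = \left(16 + 105\right) 2 \cdot 10 \left(1 + 10\right) = 121 \cdot 2 \cdot 10 \cdot 11 = 121 \cdot 220 = 26620$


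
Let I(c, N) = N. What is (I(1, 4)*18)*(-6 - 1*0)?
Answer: -432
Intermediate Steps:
(I(1, 4)*18)*(-6 - 1*0) = (4*18)*(-6 - 1*0) = 72*(-6 + 0) = 72*(-6) = -432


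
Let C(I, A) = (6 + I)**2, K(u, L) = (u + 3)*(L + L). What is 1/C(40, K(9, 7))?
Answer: 1/2116 ≈ 0.00047259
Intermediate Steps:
K(u, L) = 2*L*(3 + u) (K(u, L) = (3 + u)*(2*L) = 2*L*(3 + u))
1/C(40, K(9, 7)) = 1/((6 + 40)**2) = 1/(46**2) = 1/2116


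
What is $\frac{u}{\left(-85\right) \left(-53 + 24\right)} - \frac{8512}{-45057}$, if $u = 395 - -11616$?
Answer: $\frac{562161707}{111065505} \approx 5.0615$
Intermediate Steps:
$u = 12011$ ($u = 395 + 11616 = 12011$)
$\frac{u}{\left(-85\right) \left(-53 + 24\right)} - \frac{8512}{-45057} = \frac{12011}{\left(-85\right) \left(-53 + 24\right)} - \frac{8512}{-45057} = \frac{12011}{\left(-85\right) \left(-29\right)} - - \frac{8512}{45057} = \frac{12011}{2465} + \frac{8512}{45057} = \frac{562161707}{111065505}$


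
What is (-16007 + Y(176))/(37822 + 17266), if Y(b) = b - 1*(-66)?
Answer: -15765/55088 ≈ -0.28618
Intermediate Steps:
Y(b) = 66 + b (Y(b) = b + 66 = 66 + b)
(-16007 + Y(176))/(37822 + 17266) = (-16007 + (66 + 176))/(37822 + 17266) = (-16007 + 242)/55088 = -15765*1/55088 = -15765/55088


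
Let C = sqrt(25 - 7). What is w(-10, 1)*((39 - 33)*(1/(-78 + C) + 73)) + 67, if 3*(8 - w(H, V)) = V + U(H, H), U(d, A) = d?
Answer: 1645959/337 - 11*sqrt(2)/337 ≈ 4884.1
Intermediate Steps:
C = 3*sqrt(2) (C = sqrt(18) = 3*sqrt(2) ≈ 4.2426)
w(H, V) = 8 - H/3 - V/3 (w(H, V) = 8 - (V + H)/3 = 8 - (H + V)/3 = 8 + (-H/3 - V/3) = 8 - H/3 - V/3)
w(-10, 1)*((39 - 33)*(1/(-78 + C) + 73)) + 67 = (8 - 1/3*(-10) - 1/3*1)*((39 - 33)*(1/(-78 + 3*sqrt(2)) + 73)) + 67 = (8 + 10/3 - 1/3)*(6*(73 + 1/(-78 + 3*sqrt(2)))) + 67 = 11*(438 + 6/(-78 + 3*sqrt(2))) + 67 = (4818 + 66/(-78 + 3*sqrt(2))) + 67 = 4885 + 66/(-78 + 3*sqrt(2))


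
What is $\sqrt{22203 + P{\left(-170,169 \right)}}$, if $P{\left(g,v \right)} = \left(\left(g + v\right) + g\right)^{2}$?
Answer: $6 \sqrt{1429} \approx 226.81$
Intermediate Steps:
$P{\left(g,v \right)} = \left(v + 2 g\right)^{2}$
$\sqrt{22203 + P{\left(-170,169 \right)}} = \sqrt{22203 + \left(169 + 2 \left(-170\right)\right)^{2}} = \sqrt{22203 + \left(169 - 340\right)^{2}} = \sqrt{22203 + \left(-171\right)^{2}} = \sqrt{22203 + 29241} = \sqrt{51444} = 6 \sqrt{1429}$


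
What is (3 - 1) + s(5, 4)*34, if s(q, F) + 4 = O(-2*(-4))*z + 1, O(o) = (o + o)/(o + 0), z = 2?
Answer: 36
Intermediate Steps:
O(o) = 2 (O(o) = (2*o)/o = 2)
s(q, F) = 1 (s(q, F) = -4 + (2*2 + 1) = -4 + (4 + 1) = -4 + 5 = 1)
(3 - 1) + s(5, 4)*34 = (3 - 1) + 1*34 = 2 + 34 = 36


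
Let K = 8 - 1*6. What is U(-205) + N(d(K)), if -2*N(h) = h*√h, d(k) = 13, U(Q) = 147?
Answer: 147 - 13*√13/2 ≈ 123.56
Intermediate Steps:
K = 2 (K = 8 - 6 = 2)
N(h) = -h^(3/2)/2 (N(h) = -h*√h/2 = -h^(3/2)/2)
U(-205) + N(d(K)) = 147 - 13*√13/2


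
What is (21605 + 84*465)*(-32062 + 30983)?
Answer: -65457535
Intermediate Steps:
(21605 + 84*465)*(-32062 + 30983) = (21605 + 39060)*(-1079) = 60665*(-1079) = -65457535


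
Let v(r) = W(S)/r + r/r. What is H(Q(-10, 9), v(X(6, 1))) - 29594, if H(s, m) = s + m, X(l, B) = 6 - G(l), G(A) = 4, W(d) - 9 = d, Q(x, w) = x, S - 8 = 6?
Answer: -59183/2 ≈ -29592.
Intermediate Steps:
S = 14 (S = 8 + 6 = 14)
W(d) = 9 + d
X(l, B) = 2 (X(l, B) = 6 - 1*4 = 6 - 4 = 2)
v(r) = 1 + 23/r (v(r) = (9 + 14)/r + r/r = 23/r + 1 = 1 + 23/r)
H(s, m) = m + s
H(Q(-10, 9), v(X(6, 1))) - 29594 = ((23 + 2)/2 - 10) - 29594 = ((1/2)*25 - 10) - 29594 = (25/2 - 10) - 29594 = 5/2 - 29594 = -59183/2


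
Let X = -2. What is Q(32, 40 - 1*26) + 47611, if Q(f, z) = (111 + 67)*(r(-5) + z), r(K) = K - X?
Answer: 49569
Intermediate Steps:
r(K) = 2 + K (r(K) = K - 1*(-2) = K + 2 = 2 + K)
Q(f, z) = -534 + 178*z (Q(f, z) = (111 + 67)*((2 - 5) + z) = 178*(-3 + z) = -534 + 178*z)
Q(32, 40 - 1*26) + 47611 = (-534 + 178*(40 - 1*26)) + 47611 = (-534 + 178*(40 - 26)) + 47611 = (-534 + 178*14) + 47611 = (-534 + 2492) + 47611 = 1958 + 47611 = 49569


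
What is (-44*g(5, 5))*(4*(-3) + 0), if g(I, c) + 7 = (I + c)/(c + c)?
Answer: -3168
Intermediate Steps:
g(I, c) = -7 + (I + c)/(2*c) (g(I, c) = -7 + (I + c)/(c + c) = -7 + (I + c)/((2*c)) = -7 + (I + c)*(1/(2*c)) = -7 + (I + c)/(2*c))
(-44*g(5, 5))*(4*(-3) + 0) = (-22*(5 - 13*5)/5)*(4*(-3) + 0) = (-22*(5 - 65)/5)*(-12 + 0) = -22*(-60)/5*(-12) = -44*(-6)*(-12) = 264*(-12) = -3168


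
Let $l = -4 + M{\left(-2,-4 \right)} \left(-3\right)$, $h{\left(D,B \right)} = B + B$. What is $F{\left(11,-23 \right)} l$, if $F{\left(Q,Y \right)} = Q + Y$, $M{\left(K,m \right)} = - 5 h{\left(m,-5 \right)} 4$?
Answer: $7248$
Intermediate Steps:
$h{\left(D,B \right)} = 2 B$
$M{\left(K,m \right)} = 200$ ($M{\left(K,m \right)} = - 5 \cdot 2 \left(-5\right) 4 = \left(-5\right) \left(-10\right) 4 = 50 \cdot 4 = 200$)
$l = -604$ ($l = -4 + 200 \left(-3\right) = -4 - 600 = -604$)
$F{\left(11,-23 \right)} l = \left(11 - 23\right) \left(-604\right) = \left(-12\right) \left(-604\right) = 7248$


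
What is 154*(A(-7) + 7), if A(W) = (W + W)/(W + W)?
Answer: 1232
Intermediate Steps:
A(W) = 1 (A(W) = (2*W)/((2*W)) = (2*W)*(1/(2*W)) = 1)
154*(A(-7) + 7) = 154*(1 + 7) = 154*8 = 1232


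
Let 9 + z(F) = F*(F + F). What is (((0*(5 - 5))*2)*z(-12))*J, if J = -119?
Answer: 0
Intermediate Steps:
z(F) = -9 + 2*F**2 (z(F) = -9 + F*(F + F) = -9 + F*(2*F) = -9 + 2*F**2)
(((0*(5 - 5))*2)*z(-12))*J = (((0*(5 - 5))*2)*(-9 + 2*(-12)**2))*(-119) = (((0*0)*2)*(-9 + 2*144))*(-119) = ((0*2)*(-9 + 288))*(-119) = (0*279)*(-119) = 0*(-119) = 0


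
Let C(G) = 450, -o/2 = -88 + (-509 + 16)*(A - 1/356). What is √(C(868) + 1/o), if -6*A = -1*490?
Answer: 4*√52225804650853785/43091965 ≈ 21.213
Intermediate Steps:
A = 245/3 (A = -(-1)*490/6 = -⅙*(-490) = 245/3 ≈ 81.667)
o = 43091965/534 (o = -2*(-88 + (-509 + 16)*(245/3 - 1/356)) = -2*(-88 - 493*(245/3 - 1*1/356)) = -2*(-88 - 493*(245/3 - 1/356)) = -2*(-88 - 493*87217/1068) = -2*(-88 - 42997981/1068) = -2*(-43091965/1068) = 43091965/534 ≈ 80697.)
√(C(868) + 1/o) = √(450 + 1/(43091965/534)) = √(450 + 534/43091965) = √(19391384784/43091965) = 4*√52225804650853785/43091965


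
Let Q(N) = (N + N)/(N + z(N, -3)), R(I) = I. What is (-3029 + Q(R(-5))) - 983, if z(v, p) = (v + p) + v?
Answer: -36103/9 ≈ -4011.4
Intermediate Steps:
z(v, p) = p + 2*v (z(v, p) = (p + v) + v = p + 2*v)
Q(N) = 2*N/(-3 + 3*N) (Q(N) = (N + N)/(N + (-3 + 2*N)) = (2*N)/(-3 + 3*N) = 2*N/(-3 + 3*N))
(-3029 + Q(R(-5))) - 983 = (-3029 + (2/3)*(-5)/(-1 - 5)) - 983 = (-3029 + (2/3)*(-5)/(-6)) - 983 = (-3029 + (2/3)*(-5)*(-1/6)) - 983 = (-3029 + 5/9) - 983 = -27256/9 - 983 = -36103/9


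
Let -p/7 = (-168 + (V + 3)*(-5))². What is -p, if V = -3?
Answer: 197568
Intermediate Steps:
p = -197568 (p = -7*(-168 + (-3 + 3)*(-5))² = -7*(-168 + 0*(-5))² = -7*(-168 + 0)² = -7*(-168)² = -7*28224 = -197568)
-p = -1*(-197568) = 197568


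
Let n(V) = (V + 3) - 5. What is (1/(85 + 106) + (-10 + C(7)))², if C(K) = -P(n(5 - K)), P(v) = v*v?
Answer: 24651225/36481 ≈ 675.73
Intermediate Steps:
n(V) = -2 + V (n(V) = (3 + V) - 5 = -2 + V)
P(v) = v²
C(K) = -(3 - K)² (C(K) = -(-2 + (5 - K))² = -(3 - K)²)
(1/(85 + 106) + (-10 + C(7)))² = (1/(85 + 106) + (-10 - (-3 + 7)²))² = (1/191 + (-10 - 1*4²))² = (1/191 + (-10 - 1*16))² = (1/191 + (-10 - 16))² = (1/191 - 26)² = (-4965/191)² = 24651225/36481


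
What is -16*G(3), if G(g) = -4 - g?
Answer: 112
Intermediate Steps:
-16*G(3) = -16*(-4 - 1*3) = -16*(-4 - 3) = -16*(-7) = 112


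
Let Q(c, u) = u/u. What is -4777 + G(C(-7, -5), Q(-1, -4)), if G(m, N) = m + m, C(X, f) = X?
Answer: -4791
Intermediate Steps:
Q(c, u) = 1
G(m, N) = 2*m
-4777 + G(C(-7, -5), Q(-1, -4)) = -4777 + 2*(-7) = -4777 - 14 = -4791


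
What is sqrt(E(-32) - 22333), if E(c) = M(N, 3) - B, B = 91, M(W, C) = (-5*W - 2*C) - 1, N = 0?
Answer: I*sqrt(22431) ≈ 149.77*I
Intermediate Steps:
M(W, C) = -1 - 5*W - 2*C
E(c) = -98 (E(c) = (-1 - 5*0 - 2*3) - 1*91 = (-1 + 0 - 6) - 91 = -7 - 91 = -98)
sqrt(E(-32) - 22333) = sqrt(-98 - 22333) = sqrt(-22431) = I*sqrt(22431)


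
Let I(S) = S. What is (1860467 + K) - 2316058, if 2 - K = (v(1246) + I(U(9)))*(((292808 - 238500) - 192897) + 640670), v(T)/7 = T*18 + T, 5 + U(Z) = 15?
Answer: -83209335557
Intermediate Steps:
U(Z) = 10 (U(Z) = -5 + 15 = 10)
v(T) = 133*T (v(T) = 7*(T*18 + T) = 7*(18*T + T) = 7*(19*T) = 133*T)
K = -83208879966 (K = 2 - (133*1246 + 10)*(((292808 - 238500) - 192897) + 640670) = 2 - (165718 + 10)*((54308 - 192897) + 640670) = 2 - 165728*(-138589 + 640670) = 2 - 165728*502081 = 2 - 1*83208879968 = 2 - 83208879968 = -83208879966)
(1860467 + K) - 2316058 = (1860467 - 83208879966) - 2316058 = -83207019499 - 2316058 = -83209335557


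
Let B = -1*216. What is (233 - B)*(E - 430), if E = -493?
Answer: -414427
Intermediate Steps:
B = -216
(233 - B)*(E - 430) = (233 - 1*(-216))*(-493 - 430) = (233 + 216)*(-923) = 449*(-923) = -414427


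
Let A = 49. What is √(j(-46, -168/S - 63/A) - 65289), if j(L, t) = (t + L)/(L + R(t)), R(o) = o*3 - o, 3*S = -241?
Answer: I*√91527441386993/37442 ≈ 255.52*I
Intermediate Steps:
S = -241/3 (S = (⅓)*(-241) = -241/3 ≈ -80.333)
R(o) = 2*o (R(o) = 3*o - o = 2*o)
j(L, t) = (L + t)/(L + 2*t) (j(L, t) = (t + L)/(L + 2*t) = (L + t)/(L + 2*t))
√(j(-46, -168/S - 63/A) - 65289) = √((-46 + (-168/(-241/3) - 63/49))/(-46 + 2*(-168/(-241/3) - 63/49)) - 65289) = √((-46 + (-168*(-3/241) - 63*1/49))/(-46 + 2*(-168*(-3/241) - 63*1/49)) - 65289) = √((-46 + (504/241 - 9/7))/(-46 + 2*(504/241 - 9/7)) - 65289) = √((-46 + 1359/1687)/(-46 + 2*(1359/1687)) - 65289) = √(-76243/1687/(-46 + 2718/1687) - 65289) = √(-76243/1687/(-74884/1687) - 65289) = √(-1687/74884*(-76243/1687) - 65289) = √(76243/74884 - 65289) = √(-4889025233/74884) = I*√91527441386993/37442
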